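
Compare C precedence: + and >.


'+' is additive (level 9); '>' is relational (level 7)
Higher level binds tighter
'+' has higher precedence than '>'


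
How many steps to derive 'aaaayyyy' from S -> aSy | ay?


Derivation: S => aSy => aaSyy => aaaSyyy => aaaayyyy
Steps: 4


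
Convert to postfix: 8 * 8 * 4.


Left to right (same or higher precedence on left)
Postfix: 8 8 * 4 *


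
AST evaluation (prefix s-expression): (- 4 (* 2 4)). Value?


Evaluate inner: (* 2 4) = 8
Evaluate root: (- 4 8) = -4
Result: -4


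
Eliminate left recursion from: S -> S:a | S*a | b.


Left-recursive alternatives: S:a, S*a; non-recursive: b
Introduce S': S -> bS', S' -> :aS' | *aS' | ε


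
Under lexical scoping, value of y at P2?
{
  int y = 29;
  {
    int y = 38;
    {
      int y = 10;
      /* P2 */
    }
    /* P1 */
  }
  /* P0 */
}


y declared in the same block as P2
y = 10


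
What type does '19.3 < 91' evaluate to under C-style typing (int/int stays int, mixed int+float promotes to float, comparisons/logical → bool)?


Operand types: float < int
Rule: comparison yields bool
Result type: bool


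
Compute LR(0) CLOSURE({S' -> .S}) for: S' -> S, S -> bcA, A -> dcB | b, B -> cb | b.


Start: S' -> .S
For each item with dot before a nonterminal B, add B -> .γ for every B-production
Closure: [S' -> .S, S -> .bcA]


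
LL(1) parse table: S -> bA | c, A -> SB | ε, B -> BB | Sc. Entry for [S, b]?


For [S, b]: 'b' ∈ FIRST(bA)
Entry: S -> bA


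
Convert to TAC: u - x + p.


Break into single-operator statements:
t1 = u - x
t2 = t1 + p


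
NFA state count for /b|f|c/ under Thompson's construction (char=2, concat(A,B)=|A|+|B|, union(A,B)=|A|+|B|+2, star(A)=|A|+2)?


Syntax tree has 3 char leaf(s), 2 union(s), 0 star(s)
chars contribute 3×2 = 6; each union adds +2; each star adds +2
Total: 6 + 4 + 0 = 10 states


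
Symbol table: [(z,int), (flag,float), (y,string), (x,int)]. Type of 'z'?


Lookup 'z' → type int


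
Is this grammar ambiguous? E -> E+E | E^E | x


'x+x^x' has two parse trees (no precedence encoded between + and ^)
Ambiguous


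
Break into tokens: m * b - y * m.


Scan left to right, longest-match per lexeme
Tokens: ID(m), OP(*), ID(b), OP(-), ID(y), OP(*), ID(m)


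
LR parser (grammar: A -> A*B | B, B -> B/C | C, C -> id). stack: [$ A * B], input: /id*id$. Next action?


'/' can extend B; shift to build B -> B/C
Action: shift


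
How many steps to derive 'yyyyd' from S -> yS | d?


Derivation: S => yS => yyS => yyyS => yyyyS => yyyyd
Steps: 5


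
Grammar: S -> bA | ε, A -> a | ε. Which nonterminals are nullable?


A nonterminal is nullable iff some alternative derives ε (directly, or every symbol in it is nullable)
Nullable: {A, S}


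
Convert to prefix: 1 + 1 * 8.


'*' binds tighter: tree is (+ 1 (* 1 8))
Prefix: + 1 * 1 8


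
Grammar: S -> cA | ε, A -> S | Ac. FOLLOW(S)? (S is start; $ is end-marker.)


$ ∈ FOLLOW(S). For each A -> αBβ: add FIRST(β)\{ε} to FOLLOW(B); if β nullable, add FOLLOW(A).
FOLLOW(S) = {$, c}


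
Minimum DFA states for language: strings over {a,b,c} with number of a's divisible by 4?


Track (count of a) mod 4: states 0..3, accept at 0
Minimal DFA: 4 states


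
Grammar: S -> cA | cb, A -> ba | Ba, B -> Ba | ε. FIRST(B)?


Per alternative of B: FIRST(Ba) = {a}; FIRST(ε) = {ε}
FIRST(B) = {a, ε}


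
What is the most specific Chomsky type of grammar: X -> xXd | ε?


Single nonterminal LHS, but x^n d^n is not regular
Classification: Type 2 (Context-Free)


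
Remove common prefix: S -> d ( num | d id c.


Common prefix: 'd'
Factored: S -> d S', S' -> ( num | id c


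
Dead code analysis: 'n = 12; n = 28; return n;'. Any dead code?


first assignment to n is overwritten before any read
Dead: 'n = 12'


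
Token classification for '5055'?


Pattern: digits only
Type: INTEGER_LITERAL


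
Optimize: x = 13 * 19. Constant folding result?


13 * 19 = 247 at compile time
Optimized: x = 247


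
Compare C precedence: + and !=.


'+' is additive (level 9); '!=' is equality (level 6)
Higher level binds tighter
'+' has higher precedence than '!='


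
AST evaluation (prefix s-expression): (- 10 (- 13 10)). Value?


Evaluate inner: (- 13 10) = 3
Evaluate root: (- 10 3) = 7
Result: 7


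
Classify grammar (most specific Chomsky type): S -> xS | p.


Right-linear: every RHS is a terminal or a terminal followed by one nonterminal
Classification: Type 3 (Regular)


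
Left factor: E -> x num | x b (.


Common prefix: 'x'
Factored: E -> x E', E' -> num | b (


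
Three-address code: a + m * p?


Break into single-operator statements:
t1 = m * p
t2 = a + t1


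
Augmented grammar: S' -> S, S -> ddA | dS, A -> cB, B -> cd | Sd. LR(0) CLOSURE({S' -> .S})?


Start: S' -> .S
For each item with dot before a nonterminal B, add B -> .γ for every B-production
Closure: [S' -> .S, S -> .ddA, S -> .dS]


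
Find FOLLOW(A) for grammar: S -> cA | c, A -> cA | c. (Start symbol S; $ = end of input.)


$ ∈ FOLLOW(S). For each A -> αBβ: add FIRST(β)\{ε} to FOLLOW(B); if β nullable, add FOLLOW(A).
FOLLOW(A) = {$}


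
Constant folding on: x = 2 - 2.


2 - 2 = 0 at compile time
Optimized: x = 0


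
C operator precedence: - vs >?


'-' is additive (level 9); '>' is relational (level 7)
Higher level binds tighter
'-' has higher precedence than '>'


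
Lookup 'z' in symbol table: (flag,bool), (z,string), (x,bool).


Lookup 'z' → type string


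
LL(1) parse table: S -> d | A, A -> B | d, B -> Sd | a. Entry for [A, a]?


For [A, a]: 'a' ∈ FIRST(B)
Entry: A -> B


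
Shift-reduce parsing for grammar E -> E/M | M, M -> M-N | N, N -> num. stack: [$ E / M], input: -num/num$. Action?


'-' can extend M; shift to build M -> M-N
Action: shift


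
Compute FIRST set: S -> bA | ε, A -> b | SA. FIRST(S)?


Per alternative of S: FIRST(bA) = {b}; FIRST(ε) = {ε}
FIRST(S) = {b, ε}


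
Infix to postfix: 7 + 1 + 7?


Left to right (same or higher precedence on left)
Postfix: 7 1 + 7 +


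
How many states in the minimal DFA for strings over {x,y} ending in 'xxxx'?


Track the longest suffix of input matching a prefix of 'xxxx': 5 classes (prefixes of length 0..4)
Minimal DFA: 5 states


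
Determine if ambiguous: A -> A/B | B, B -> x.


precedence layered via separate nonterminal B: deterministic
Unambiguous


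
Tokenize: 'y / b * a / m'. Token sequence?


Scan left to right, longest-match per lexeme
Tokens: ID(y), OP(/), ID(b), OP(*), ID(a), OP(/), ID(m)


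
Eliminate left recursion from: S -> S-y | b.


Left-recursive alternatives: S-y; non-recursive: b
Introduce S': S -> bS', S' -> -yS' | ε


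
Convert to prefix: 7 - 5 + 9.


left-to-right (same/higher precedence on left): tree is (+ (- 7 5) 9)
Prefix: + - 7 5 9


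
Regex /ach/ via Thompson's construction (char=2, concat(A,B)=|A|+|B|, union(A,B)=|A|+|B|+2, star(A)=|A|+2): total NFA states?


Syntax tree has 3 char leaf(s), 0 union(s), 0 star(s)
chars contribute 3×2 = 6; each union adds +2; each star adds +2
Total: 6 + 0 + 0 = 6 states


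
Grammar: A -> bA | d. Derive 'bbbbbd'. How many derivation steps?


Derivation: A => bA => bbA => bbbA => bbbbA => bbbbbA => bbbbbd
Steps: 6


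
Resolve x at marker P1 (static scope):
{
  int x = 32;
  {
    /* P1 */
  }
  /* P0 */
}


P1's block does not declare x; resolves to the enclosing declaration at depth 0
x = 32


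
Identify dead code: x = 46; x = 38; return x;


first assignment to x is overwritten before any read
Dead: 'x = 46'


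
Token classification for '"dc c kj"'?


Pattern: double-quoted sequence
Type: STRING_LITERAL


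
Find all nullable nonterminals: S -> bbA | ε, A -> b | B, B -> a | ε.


A nonterminal is nullable iff some alternative derives ε (directly, or every symbol in it is nullable)
Nullable: {A, B, S}


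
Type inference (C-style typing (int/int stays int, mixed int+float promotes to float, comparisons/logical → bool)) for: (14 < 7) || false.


Operand types: bool || bool
Rule: logical operators take bool operands and yield bool
Result type: bool


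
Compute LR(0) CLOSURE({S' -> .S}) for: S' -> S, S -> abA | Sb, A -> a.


Start: S' -> .S
For each item with dot before a nonterminal B, add B -> .γ for every B-production
Closure: [S' -> .S, S -> .abA, S -> .Sb]


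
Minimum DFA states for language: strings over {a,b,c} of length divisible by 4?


Track length mod 4: states 0..3, accept at 0
Minimal DFA: 4 states


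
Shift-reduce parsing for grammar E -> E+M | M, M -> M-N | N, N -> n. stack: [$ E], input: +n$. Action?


shift '+' to continue E -> E+M
Action: shift


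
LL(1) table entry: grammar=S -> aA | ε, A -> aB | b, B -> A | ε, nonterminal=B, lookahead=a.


For [B, a]: 'a' ∈ FIRST(A)
Entry: B -> A


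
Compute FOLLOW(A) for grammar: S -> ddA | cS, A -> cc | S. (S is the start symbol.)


$ ∈ FOLLOW(S). For each A -> αBβ: add FIRST(β)\{ε} to FOLLOW(B); if β nullable, add FOLLOW(A).
FOLLOW(A) = {$}


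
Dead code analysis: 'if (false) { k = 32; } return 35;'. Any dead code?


condition is constant false, so the whole block is unreachable
Dead: 'if (false) { k = 32; }'


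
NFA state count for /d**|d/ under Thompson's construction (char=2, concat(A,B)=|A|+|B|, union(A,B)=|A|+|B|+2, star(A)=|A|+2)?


Syntax tree has 2 char leaf(s), 1 union(s), 2 star(s)
chars contribute 2×2 = 4; each union adds +2; each star adds +2
Total: 4 + 2 + 4 = 10 states


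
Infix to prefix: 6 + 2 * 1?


'*' binds tighter: tree is (+ 6 (* 2 1))
Prefix: + 6 * 2 1


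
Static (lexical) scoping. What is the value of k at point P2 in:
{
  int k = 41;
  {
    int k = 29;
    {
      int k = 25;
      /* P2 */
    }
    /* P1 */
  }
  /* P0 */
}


k declared in the same block as P2
k = 25


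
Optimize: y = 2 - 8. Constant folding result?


2 - 8 = -6 at compile time
Optimized: y = -6


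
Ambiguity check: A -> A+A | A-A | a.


'a+a-a' has two parse trees (no precedence encoded between + and -)
Ambiguous


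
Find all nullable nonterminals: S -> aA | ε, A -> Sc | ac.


A nonterminal is nullable iff some alternative derives ε (directly, or every symbol in it is nullable)
Nullable: {S}


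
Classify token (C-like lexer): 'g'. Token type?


Pattern: letter/underscore followed by alphanumerics, not a keyword
Type: IDENTIFIER


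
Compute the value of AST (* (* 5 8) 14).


Evaluate inner: (* 5 8) = 40
Evaluate root: (* 40 14) = 560
Result: 560


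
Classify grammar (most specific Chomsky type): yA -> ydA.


LHS has context (more than one symbol) and |LHS| ≤ |RHS|
Classification: Type 1 (Context-Sensitive)


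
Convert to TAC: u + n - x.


Break into single-operator statements:
t1 = u + n
t2 = t1 - x


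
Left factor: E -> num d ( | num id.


Common prefix: 'num'
Factored: E -> num E', E' -> d ( | id


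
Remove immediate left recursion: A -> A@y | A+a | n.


Left-recursive alternatives: A@y, A+a; non-recursive: n
Introduce A': A -> nA', A' -> @yA' | +aA' | ε


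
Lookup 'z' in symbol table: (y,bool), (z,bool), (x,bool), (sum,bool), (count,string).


Lookup 'z' → type bool


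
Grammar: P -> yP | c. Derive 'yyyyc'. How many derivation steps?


Derivation: P => yP => yyP => yyyP => yyyyP => yyyyc
Steps: 5


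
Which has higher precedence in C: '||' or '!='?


'!=' is equality (level 6); '||' is logical OR (level 1)
Higher level binds tighter
'!=' has higher precedence than '||'


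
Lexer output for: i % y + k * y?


Scan left to right, longest-match per lexeme
Tokens: ID(i), OP(%), ID(y), OP(+), ID(k), OP(*), ID(y)


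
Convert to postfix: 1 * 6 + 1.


Left to right (same or higher precedence on left)
Postfix: 1 6 * 1 +


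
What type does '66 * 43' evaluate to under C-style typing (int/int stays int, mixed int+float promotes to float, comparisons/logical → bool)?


Operand types: int * int
Rule: mixed int/float promotes to float; int/int stays int
Result type: int


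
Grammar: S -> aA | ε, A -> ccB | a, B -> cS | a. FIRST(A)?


Per alternative of A: FIRST(ccB) = {c}; FIRST(a) = {a}
FIRST(A) = {a, c}


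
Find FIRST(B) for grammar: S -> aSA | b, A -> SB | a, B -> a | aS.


Per alternative of B: FIRST(a) = {a}; FIRST(aS) = {a}
FIRST(B) = {a}


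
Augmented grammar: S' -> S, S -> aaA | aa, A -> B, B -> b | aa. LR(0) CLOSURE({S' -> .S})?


Start: S' -> .S
For each item with dot before a nonterminal B, add B -> .γ for every B-production
Closure: [S' -> .S, S -> .aaA, S -> .aa]


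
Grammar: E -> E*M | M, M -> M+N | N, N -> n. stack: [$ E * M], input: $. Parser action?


handle 'E*M' on top; lookahead ∈ FOLLOW(E) = {*, $}
Action: reduce (E -> E*M)


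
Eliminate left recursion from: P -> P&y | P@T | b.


Left-recursive alternatives: P&y, P@T; non-recursive: b
Introduce P': P -> bP', P' -> &yP' | @TP' | ε


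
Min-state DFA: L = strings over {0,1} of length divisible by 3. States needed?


Track length mod 3: states 0..2, accept at 0
Minimal DFA: 3 states


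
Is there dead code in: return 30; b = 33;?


statement follows a return and is unreachable
Dead: 'b = 33'


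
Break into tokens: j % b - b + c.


Scan left to right, longest-match per lexeme
Tokens: ID(j), OP(%), ID(b), OP(-), ID(b), OP(+), ID(c)


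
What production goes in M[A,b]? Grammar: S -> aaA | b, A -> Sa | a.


For [A, b]: 'b' ∈ FIRST(Sa)
Entry: A -> Sa


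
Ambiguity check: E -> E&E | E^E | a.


'a&a^a' has two parse trees (no precedence encoded between & and ^)
Ambiguous


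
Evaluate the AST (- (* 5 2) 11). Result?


Evaluate inner: (* 5 2) = 10
Evaluate root: (- 10 11) = -1
Result: -1


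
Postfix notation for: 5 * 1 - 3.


Left to right (same or higher precedence on left)
Postfix: 5 1 * 3 -


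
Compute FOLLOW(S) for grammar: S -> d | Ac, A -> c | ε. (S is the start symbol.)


$ ∈ FOLLOW(S). For each A -> αBβ: add FIRST(β)\{ε} to FOLLOW(B); if β nullable, add FOLLOW(A).
FOLLOW(S) = {$}


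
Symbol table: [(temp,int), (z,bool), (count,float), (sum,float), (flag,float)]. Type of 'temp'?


Lookup 'temp' → type int


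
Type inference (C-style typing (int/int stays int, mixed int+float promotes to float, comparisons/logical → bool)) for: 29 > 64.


Operand types: int > int
Rule: comparison yields bool
Result type: bool


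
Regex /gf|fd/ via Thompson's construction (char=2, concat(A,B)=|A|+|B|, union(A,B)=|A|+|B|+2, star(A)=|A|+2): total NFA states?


Syntax tree has 4 char leaf(s), 1 union(s), 0 star(s)
chars contribute 4×2 = 8; each union adds +2; each star adds +2
Total: 8 + 2 + 0 = 10 states


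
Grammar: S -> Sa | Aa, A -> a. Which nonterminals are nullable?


A nonterminal is nullable iff some alternative derives ε (directly, or every symbol in it is nullable)
Nullable: {}


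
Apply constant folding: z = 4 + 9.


4 + 9 = 13 at compile time
Optimized: z = 13


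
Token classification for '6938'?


Pattern: digits only
Type: INTEGER_LITERAL


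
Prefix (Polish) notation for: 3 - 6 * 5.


'*' binds tighter: tree is (- 3 (* 6 5))
Prefix: - 3 * 6 5


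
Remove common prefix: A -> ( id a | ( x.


Common prefix: '('
Factored: A -> ( A', A' -> id a | x


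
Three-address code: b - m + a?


Break into single-operator statements:
t1 = b - m
t2 = t1 + a


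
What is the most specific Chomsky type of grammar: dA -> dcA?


LHS has context (more than one symbol) and |LHS| ≤ |RHS|
Classification: Type 1 (Context-Sensitive)


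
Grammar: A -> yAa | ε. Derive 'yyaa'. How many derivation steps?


Derivation: A => yAa => yyAaa => yyaa
Steps: 3


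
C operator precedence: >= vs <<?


'<<' is shift (level 8); '>=' is relational (level 7)
Higher level binds tighter
'<<' has higher precedence than '>='


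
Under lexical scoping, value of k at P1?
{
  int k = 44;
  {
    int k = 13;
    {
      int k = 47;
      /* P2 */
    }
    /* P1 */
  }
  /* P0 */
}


k declared in the same block as P1
k = 13


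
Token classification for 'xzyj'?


Pattern: letter/underscore followed by alphanumerics, not a keyword
Type: IDENTIFIER


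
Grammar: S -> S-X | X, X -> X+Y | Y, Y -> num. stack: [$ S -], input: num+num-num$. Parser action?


no handle ('S-' is not any RHS); shift 'num'
Action: shift


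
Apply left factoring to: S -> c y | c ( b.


Common prefix: 'c'
Factored: S -> c S', S' -> y | ( b


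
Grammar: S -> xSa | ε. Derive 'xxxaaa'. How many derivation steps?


Derivation: S => xSa => xxSaa => xxxSaaa => xxxaaa
Steps: 4


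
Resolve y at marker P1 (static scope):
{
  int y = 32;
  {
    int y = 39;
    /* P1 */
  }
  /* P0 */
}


y declared in the same block as P1
y = 39


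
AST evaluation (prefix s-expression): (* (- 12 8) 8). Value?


Evaluate inner: (- 12 8) = 4
Evaluate root: (* 4 8) = 32
Result: 32


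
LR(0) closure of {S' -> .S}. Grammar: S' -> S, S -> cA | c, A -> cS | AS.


Start: S' -> .S
For each item with dot before a nonterminal B, add B -> .γ for every B-production
Closure: [S' -> .S, S -> .cA, S -> .c]


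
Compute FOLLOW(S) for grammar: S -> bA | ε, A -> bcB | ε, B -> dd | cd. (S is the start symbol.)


$ ∈ FOLLOW(S). For each A -> αBβ: add FIRST(β)\{ε} to FOLLOW(B); if β nullable, add FOLLOW(A).
FOLLOW(S) = {$}


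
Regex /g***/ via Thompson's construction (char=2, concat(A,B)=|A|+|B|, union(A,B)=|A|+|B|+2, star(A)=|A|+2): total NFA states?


Syntax tree has 1 char leaf(s), 0 union(s), 3 star(s)
chars contribute 1×2 = 2; each union adds +2; each star adds +2
Total: 2 + 0 + 6 = 8 states


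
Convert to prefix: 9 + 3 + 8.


left-to-right (same/higher precedence on left): tree is (+ (+ 9 3) 8)
Prefix: + + 9 3 8


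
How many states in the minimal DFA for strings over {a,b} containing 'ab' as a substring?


KMP-style automaton: 2 progress states + 1 absorbing accept = 3
Minimal DFA: 3 states


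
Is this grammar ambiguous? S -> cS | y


right-linear, alternatives start with distinct terminals 'c' vs 'y': unique leftmost derivation
Unambiguous


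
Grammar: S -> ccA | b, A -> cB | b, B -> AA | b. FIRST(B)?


Per alternative of B: FIRST(AA) = {b, c}; FIRST(b) = {b}
FIRST(B) = {b, c}


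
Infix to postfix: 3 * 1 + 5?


Left to right (same or higher precedence on left)
Postfix: 3 1 * 5 +


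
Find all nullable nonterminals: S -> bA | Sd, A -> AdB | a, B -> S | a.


A nonterminal is nullable iff some alternative derives ε (directly, or every symbol in it is nullable)
Nullable: {}


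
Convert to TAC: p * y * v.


Break into single-operator statements:
t1 = p * y
t2 = t1 * v


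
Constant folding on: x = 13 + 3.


13 + 3 = 16 at compile time
Optimized: x = 16


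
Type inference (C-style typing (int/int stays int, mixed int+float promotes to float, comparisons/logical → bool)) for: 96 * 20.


Operand types: int * int
Rule: mixed int/float promotes to float; int/int stays int
Result type: int


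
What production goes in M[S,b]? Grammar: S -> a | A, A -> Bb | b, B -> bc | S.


For [S, b]: 'b' ∈ FIRST(A)
Entry: S -> A


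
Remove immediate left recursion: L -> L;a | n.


Left-recursive alternatives: L;a; non-recursive: n
Introduce L': L -> nL', L' -> ;aL' | ε


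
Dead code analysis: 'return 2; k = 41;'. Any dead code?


statement follows a return and is unreachable
Dead: 'k = 41'


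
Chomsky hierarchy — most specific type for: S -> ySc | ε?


Single nonterminal LHS, but y^n c^n is not regular
Classification: Type 2 (Context-Free)


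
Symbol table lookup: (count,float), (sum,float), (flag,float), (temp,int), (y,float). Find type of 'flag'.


Lookup 'flag' → type float


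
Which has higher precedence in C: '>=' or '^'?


'>=' is relational (level 7); '^' is bitwise XOR (level 4)
Higher level binds tighter
'>=' has higher precedence than '^'


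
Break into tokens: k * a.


Scan left to right, longest-match per lexeme
Tokens: ID(k), OP(*), ID(a)


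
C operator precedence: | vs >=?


'>=' is relational (level 7); '|' is bitwise OR (level 3)
Higher level binds tighter
'>=' has higher precedence than '|'


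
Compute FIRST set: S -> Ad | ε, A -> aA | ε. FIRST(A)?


Per alternative of A: FIRST(aA) = {a}; FIRST(ε) = {ε}
FIRST(A) = {a, ε}


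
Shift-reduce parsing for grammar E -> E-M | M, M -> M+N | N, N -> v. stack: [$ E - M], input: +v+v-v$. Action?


'+' can extend M; shift to build M -> M+N
Action: shift


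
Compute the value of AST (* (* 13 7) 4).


Evaluate inner: (* 13 7) = 91
Evaluate root: (* 91 4) = 364
Result: 364


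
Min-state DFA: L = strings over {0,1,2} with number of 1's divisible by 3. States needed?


Track (count of 1) mod 3: states 0..2, accept at 0
Minimal DFA: 3 states


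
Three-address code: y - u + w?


Break into single-operator statements:
t1 = y - u
t2 = t1 + w


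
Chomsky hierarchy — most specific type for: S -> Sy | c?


Left-linear: every RHS is a terminal or one nonterminal followed by a terminal
Classification: Type 3 (Regular)


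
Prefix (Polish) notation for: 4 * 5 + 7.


left-to-right (same/higher precedence on left): tree is (+ (* 4 5) 7)
Prefix: + * 4 5 7


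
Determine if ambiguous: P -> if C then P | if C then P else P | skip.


dangling else: 'if C then if C then skip else skip' parses two ways
Ambiguous


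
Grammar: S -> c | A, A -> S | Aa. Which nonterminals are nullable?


A nonterminal is nullable iff some alternative derives ε (directly, or every symbol in it is nullable)
Nullable: {}


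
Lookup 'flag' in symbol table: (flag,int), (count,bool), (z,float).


Lookup 'flag' → type int


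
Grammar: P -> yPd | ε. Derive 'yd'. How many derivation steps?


Derivation: P => yPd => yd
Steps: 2


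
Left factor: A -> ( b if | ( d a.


Common prefix: '('
Factored: A -> ( A', A' -> b if | d a


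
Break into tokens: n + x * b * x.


Scan left to right, longest-match per lexeme
Tokens: ID(n), OP(+), ID(x), OP(*), ID(b), OP(*), ID(x)


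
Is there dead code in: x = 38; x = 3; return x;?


first assignment to x is overwritten before any read
Dead: 'x = 38'


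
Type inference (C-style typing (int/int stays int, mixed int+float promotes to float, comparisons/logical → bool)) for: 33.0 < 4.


Operand types: float < int
Rule: comparison yields bool
Result type: bool


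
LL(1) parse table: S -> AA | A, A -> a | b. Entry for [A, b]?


For [A, b]: 'b' ∈ FIRST(b)
Entry: A -> b


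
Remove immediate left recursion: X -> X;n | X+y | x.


Left-recursive alternatives: X;n, X+y; non-recursive: x
Introduce X': X -> xX', X' -> ;nX' | +yX' | ε


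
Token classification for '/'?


Pattern: operator symbol
Type: OPERATOR


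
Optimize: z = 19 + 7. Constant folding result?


19 + 7 = 26 at compile time
Optimized: z = 26


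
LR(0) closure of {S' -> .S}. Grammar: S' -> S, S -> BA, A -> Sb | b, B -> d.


Start: S' -> .S
For each item with dot before a nonterminal B, add B -> .γ for every B-production
Closure: [S' -> .S, S -> .BA, B -> .d]


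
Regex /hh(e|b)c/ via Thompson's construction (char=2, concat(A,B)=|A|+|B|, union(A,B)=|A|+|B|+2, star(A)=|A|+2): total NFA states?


Syntax tree has 5 char leaf(s), 1 union(s), 0 star(s)
chars contribute 5×2 = 10; each union adds +2; each star adds +2
Total: 10 + 2 + 0 = 12 states


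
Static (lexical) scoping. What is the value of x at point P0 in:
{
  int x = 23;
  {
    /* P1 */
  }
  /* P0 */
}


x declared in the same block as P0
x = 23


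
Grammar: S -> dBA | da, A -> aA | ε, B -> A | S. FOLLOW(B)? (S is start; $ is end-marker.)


$ ∈ FOLLOW(S). For each A -> αBβ: add FIRST(β)\{ε} to FOLLOW(B); if β nullable, add FOLLOW(A).
FOLLOW(B) = {$, a}


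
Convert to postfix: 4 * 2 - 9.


Left to right (same or higher precedence on left)
Postfix: 4 2 * 9 -


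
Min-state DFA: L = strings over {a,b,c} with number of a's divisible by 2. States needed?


Track (count of a) mod 2: states 0..1, accept at 0
Minimal DFA: 2 states


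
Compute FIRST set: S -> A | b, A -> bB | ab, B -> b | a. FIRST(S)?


Per alternative of S: FIRST(A) = {a, b}; FIRST(b) = {b}
FIRST(S) = {a, b}


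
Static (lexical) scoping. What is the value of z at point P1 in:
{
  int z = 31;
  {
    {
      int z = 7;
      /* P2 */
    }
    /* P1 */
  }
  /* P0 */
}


P1's block does not declare z; resolves to the enclosing declaration at depth 0
z = 31


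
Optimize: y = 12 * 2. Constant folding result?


12 * 2 = 24 at compile time
Optimized: y = 24


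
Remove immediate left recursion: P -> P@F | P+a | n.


Left-recursive alternatives: P@F, P+a; non-recursive: n
Introduce P': P -> nP', P' -> @FP' | +aP' | ε


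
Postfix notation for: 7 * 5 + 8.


Left to right (same or higher precedence on left)
Postfix: 7 5 * 8 +


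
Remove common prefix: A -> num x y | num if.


Common prefix: 'num'
Factored: A -> num A', A' -> x y | if


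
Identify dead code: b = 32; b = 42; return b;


first assignment to b is overwritten before any read
Dead: 'b = 32'


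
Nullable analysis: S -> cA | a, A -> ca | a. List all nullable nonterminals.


A nonterminal is nullable iff some alternative derives ε (directly, or every symbol in it is nullable)
Nullable: {}


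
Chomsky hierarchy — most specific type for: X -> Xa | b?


Left-linear: every RHS is a terminal or one nonterminal followed by a terminal
Classification: Type 3 (Regular)


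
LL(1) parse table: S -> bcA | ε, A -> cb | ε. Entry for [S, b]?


For [S, b]: 'b' ∈ FIRST(bcA)
Entry: S -> bcA


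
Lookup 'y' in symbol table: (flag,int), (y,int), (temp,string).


Lookup 'y' → type int


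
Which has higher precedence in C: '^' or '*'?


'*' is multiplicative (level 10); '^' is bitwise XOR (level 4)
Higher level binds tighter
'*' has higher precedence than '^'


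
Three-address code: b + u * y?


Break into single-operator statements:
t1 = u * y
t2 = b + t1


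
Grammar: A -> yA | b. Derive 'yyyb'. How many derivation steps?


Derivation: A => yA => yyA => yyyA => yyyb
Steps: 4


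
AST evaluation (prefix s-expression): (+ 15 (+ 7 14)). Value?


Evaluate inner: (+ 7 14) = 21
Evaluate root: (+ 15 21) = 36
Result: 36


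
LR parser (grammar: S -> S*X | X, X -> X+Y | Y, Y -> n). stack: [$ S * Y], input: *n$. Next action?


'Y' (not preceded by X+) is the handle for X -> Y
Action: reduce (X -> Y)


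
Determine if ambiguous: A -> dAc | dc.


balanced d^n…c^n: each string has a unique parse
Unambiguous


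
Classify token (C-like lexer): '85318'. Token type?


Pattern: digits only
Type: INTEGER_LITERAL


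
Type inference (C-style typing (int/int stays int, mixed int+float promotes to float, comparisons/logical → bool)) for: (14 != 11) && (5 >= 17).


Operand types: bool && bool
Rule: logical operators take bool operands and yield bool
Result type: bool


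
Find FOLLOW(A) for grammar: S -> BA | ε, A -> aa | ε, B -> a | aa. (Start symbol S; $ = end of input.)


$ ∈ FOLLOW(S). For each A -> αBβ: add FIRST(β)\{ε} to FOLLOW(B); if β nullable, add FOLLOW(A).
FOLLOW(A) = {$}


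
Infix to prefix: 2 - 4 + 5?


left-to-right (same/higher precedence on left): tree is (+ (- 2 4) 5)
Prefix: + - 2 4 5


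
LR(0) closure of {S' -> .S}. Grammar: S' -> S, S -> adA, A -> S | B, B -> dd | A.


Start: S' -> .S
For each item with dot before a nonterminal B, add B -> .γ for every B-production
Closure: [S' -> .S, S -> .adA]


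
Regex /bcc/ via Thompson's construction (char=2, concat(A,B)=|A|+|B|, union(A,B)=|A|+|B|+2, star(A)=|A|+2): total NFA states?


Syntax tree has 3 char leaf(s), 0 union(s), 0 star(s)
chars contribute 3×2 = 6; each union adds +2; each star adds +2
Total: 6 + 0 + 0 = 6 states


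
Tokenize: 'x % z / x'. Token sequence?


Scan left to right, longest-match per lexeme
Tokens: ID(x), OP(%), ID(z), OP(/), ID(x)


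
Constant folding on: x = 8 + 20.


8 + 20 = 28 at compile time
Optimized: x = 28


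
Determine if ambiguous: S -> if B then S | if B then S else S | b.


dangling else: 'if B then if B then b else b' parses two ways
Ambiguous


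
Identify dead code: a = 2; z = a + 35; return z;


a is read by z's definition; z is returned
No dead code


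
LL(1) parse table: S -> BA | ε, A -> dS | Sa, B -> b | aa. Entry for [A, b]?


For [A, b]: 'b' ∈ FIRST(Sa)
Entry: A -> Sa


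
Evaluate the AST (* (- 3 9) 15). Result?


Evaluate inner: (- 3 9) = -6
Evaluate root: (* -6 15) = -90
Result: -90


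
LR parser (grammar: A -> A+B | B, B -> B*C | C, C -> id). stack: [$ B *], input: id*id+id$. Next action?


no handle; shift 'id'
Action: shift


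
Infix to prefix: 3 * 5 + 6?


left-to-right (same/higher precedence on left): tree is (+ (* 3 5) 6)
Prefix: + * 3 5 6


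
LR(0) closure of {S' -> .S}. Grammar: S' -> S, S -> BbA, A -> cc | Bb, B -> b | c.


Start: S' -> .S
For each item with dot before a nonterminal B, add B -> .γ for every B-production
Closure: [S' -> .S, S -> .BbA, B -> .b, B -> .c]


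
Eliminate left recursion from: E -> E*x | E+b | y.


Left-recursive alternatives: E*x, E+b; non-recursive: y
Introduce E': E -> yE', E' -> *xE' | +bE' | ε


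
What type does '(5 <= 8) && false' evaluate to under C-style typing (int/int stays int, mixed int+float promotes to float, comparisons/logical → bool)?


Operand types: bool && bool
Rule: logical operators take bool operands and yield bool
Result type: bool


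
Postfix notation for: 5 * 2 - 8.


Left to right (same or higher precedence on left)
Postfix: 5 2 * 8 -


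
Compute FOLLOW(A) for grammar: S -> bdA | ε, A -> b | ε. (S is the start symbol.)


$ ∈ FOLLOW(S). For each A -> αBβ: add FIRST(β)\{ε} to FOLLOW(B); if β nullable, add FOLLOW(A).
FOLLOW(A) = {$}


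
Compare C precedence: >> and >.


'>>' is shift (level 8); '>' is relational (level 7)
Higher level binds tighter
'>>' has higher precedence than '>'


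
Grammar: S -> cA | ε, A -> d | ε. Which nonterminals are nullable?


A nonterminal is nullable iff some alternative derives ε (directly, or every symbol in it is nullable)
Nullable: {A, S}


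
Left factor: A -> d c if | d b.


Common prefix: 'd'
Factored: A -> d A', A' -> c if | b


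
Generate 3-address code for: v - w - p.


Break into single-operator statements:
t1 = v - w
t2 = t1 - p


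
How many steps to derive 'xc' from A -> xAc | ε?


Derivation: A => xAc => xc
Steps: 2


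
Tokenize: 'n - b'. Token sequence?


Scan left to right, longest-match per lexeme
Tokens: ID(n), OP(-), ID(b)


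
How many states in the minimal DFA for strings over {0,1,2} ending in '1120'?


Track the longest suffix of input matching a prefix of '1120': 5 classes (prefixes of length 0..4)
Minimal DFA: 5 states


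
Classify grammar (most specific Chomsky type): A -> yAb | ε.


Single nonterminal LHS, but y^n b^n is not regular
Classification: Type 2 (Context-Free)


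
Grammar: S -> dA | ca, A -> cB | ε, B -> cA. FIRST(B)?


Per alternative of B: FIRST(cA) = {c}
FIRST(B) = {c}


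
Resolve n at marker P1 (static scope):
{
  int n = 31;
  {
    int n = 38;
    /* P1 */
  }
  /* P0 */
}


n declared in the same block as P1
n = 38


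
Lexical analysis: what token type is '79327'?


Pattern: digits only
Type: INTEGER_LITERAL


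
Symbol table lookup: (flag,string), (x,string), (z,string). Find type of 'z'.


Lookup 'z' → type string


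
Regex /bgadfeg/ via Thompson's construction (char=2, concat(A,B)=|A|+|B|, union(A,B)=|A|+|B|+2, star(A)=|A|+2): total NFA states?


Syntax tree has 7 char leaf(s), 0 union(s), 0 star(s)
chars contribute 7×2 = 14; each union adds +2; each star adds +2
Total: 14 + 0 + 0 = 14 states


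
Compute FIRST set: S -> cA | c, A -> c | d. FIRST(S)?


Per alternative of S: FIRST(cA) = {c}; FIRST(c) = {c}
FIRST(S) = {c}


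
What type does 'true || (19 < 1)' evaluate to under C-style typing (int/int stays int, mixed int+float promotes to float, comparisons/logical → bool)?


Operand types: bool || bool
Rule: logical operators take bool operands and yield bool
Result type: bool


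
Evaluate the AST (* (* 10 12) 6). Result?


Evaluate inner: (* 10 12) = 120
Evaluate root: (* 120 6) = 720
Result: 720


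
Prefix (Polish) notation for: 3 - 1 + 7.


left-to-right (same/higher precedence on left): tree is (+ (- 3 1) 7)
Prefix: + - 3 1 7


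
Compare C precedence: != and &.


'!=' is equality (level 6); '&' is bitwise AND (level 5)
Higher level binds tighter
'!=' has higher precedence than '&'


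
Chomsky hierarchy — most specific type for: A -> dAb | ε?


Single nonterminal LHS, but d^n b^n is not regular
Classification: Type 2 (Context-Free)


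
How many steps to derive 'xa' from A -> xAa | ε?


Derivation: A => xAa => xa
Steps: 2


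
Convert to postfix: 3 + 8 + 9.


Left to right (same or higher precedence on left)
Postfix: 3 8 + 9 +


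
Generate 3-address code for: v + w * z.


Break into single-operator statements:
t1 = w * z
t2 = v + t1


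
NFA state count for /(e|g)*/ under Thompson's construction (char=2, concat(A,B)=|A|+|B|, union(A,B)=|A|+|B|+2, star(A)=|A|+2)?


Syntax tree has 2 char leaf(s), 1 union(s), 1 star(s)
chars contribute 2×2 = 4; each union adds +2; each star adds +2
Total: 4 + 2 + 2 = 8 states


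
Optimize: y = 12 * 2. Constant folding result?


12 * 2 = 24 at compile time
Optimized: y = 24


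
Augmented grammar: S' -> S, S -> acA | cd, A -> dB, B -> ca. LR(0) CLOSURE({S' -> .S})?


Start: S' -> .S
For each item with dot before a nonterminal B, add B -> .γ for every B-production
Closure: [S' -> .S, S -> .acA, S -> .cd]


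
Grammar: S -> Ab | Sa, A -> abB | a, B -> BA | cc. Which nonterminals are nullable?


A nonterminal is nullable iff some alternative derives ε (directly, or every symbol in it is nullable)
Nullable: {}


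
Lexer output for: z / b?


Scan left to right, longest-match per lexeme
Tokens: ID(z), OP(/), ID(b)


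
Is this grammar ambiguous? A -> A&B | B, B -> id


precedence layered via separate nonterminal B: deterministic
Unambiguous


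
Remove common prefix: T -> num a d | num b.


Common prefix: 'num'
Factored: T -> num T', T' -> a d | b


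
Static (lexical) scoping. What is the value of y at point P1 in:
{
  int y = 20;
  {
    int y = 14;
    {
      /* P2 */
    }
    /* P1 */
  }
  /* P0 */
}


y declared in the same block as P1
y = 14


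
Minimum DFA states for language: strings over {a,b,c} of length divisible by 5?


Track length mod 5: states 0..4, accept at 0
Minimal DFA: 5 states


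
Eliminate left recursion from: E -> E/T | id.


Left-recursive alternatives: E/T; non-recursive: id
Introduce E': E -> idE', E' -> /TE' | ε


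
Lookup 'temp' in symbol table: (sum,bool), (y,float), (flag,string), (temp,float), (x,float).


Lookup 'temp' → type float


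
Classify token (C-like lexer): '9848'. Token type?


Pattern: digits only
Type: INTEGER_LITERAL


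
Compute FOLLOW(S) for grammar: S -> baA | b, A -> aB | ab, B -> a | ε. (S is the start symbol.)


$ ∈ FOLLOW(S). For each A -> αBβ: add FIRST(β)\{ε} to FOLLOW(B); if β nullable, add FOLLOW(A).
FOLLOW(S) = {$}


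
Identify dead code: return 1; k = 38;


statement follows a return and is unreachable
Dead: 'k = 38'


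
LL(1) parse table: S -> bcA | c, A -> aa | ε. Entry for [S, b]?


For [S, b]: 'b' ∈ FIRST(bcA)
Entry: S -> bcA


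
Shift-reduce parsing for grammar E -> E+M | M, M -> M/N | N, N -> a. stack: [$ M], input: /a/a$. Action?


shift '/' to continue M -> M/N
Action: shift


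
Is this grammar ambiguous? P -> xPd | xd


balanced x^n…d^n: each string has a unique parse
Unambiguous


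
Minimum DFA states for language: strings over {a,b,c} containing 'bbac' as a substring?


KMP-style automaton: 4 progress states + 1 absorbing accept = 5
Minimal DFA: 5 states


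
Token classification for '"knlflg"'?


Pattern: double-quoted sequence
Type: STRING_LITERAL


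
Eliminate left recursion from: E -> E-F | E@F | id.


Left-recursive alternatives: E-F, E@F; non-recursive: id
Introduce E': E -> idE', E' -> -FE' | @FE' | ε


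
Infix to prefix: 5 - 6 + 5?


left-to-right (same/higher precedence on left): tree is (+ (- 5 6) 5)
Prefix: + - 5 6 5


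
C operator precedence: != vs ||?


'!=' is equality (level 6); '||' is logical OR (level 1)
Higher level binds tighter
'!=' has higher precedence than '||'


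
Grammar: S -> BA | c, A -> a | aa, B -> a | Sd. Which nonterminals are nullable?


A nonterminal is nullable iff some alternative derives ε (directly, or every symbol in it is nullable)
Nullable: {}


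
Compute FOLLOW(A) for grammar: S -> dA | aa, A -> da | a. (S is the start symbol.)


$ ∈ FOLLOW(S). For each A -> αBβ: add FIRST(β)\{ε} to FOLLOW(B); if β nullable, add FOLLOW(A).
FOLLOW(A) = {$}


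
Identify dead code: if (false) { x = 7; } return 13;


condition is constant false, so the whole block is unreachable
Dead: 'if (false) { x = 7; }'


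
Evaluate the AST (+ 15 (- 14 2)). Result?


Evaluate inner: (- 14 2) = 12
Evaluate root: (+ 15 12) = 27
Result: 27


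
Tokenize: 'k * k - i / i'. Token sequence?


Scan left to right, longest-match per lexeme
Tokens: ID(k), OP(*), ID(k), OP(-), ID(i), OP(/), ID(i)


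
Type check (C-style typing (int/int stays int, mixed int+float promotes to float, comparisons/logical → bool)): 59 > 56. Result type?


Operand types: int > int
Rule: comparison yields bool
Result type: bool


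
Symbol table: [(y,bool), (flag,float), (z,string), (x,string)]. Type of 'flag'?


Lookup 'flag' → type float


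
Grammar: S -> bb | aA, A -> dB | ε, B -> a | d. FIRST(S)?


Per alternative of S: FIRST(bb) = {b}; FIRST(aA) = {a}
FIRST(S) = {a, b}


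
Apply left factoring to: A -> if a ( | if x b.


Common prefix: 'if'
Factored: A -> if A', A' -> a ( | x b


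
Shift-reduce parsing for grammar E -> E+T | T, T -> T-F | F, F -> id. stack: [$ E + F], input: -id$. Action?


'F' (not preceded by T-) is the handle for T -> F
Action: reduce (T -> F)


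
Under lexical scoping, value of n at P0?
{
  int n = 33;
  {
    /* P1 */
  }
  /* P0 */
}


n declared in the same block as P0
n = 33


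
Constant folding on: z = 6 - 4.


6 - 4 = 2 at compile time
Optimized: z = 2


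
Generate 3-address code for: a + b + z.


Break into single-operator statements:
t1 = a + b
t2 = t1 + z


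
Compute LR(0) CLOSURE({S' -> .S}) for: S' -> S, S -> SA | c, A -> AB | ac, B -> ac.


Start: S' -> .S
For each item with dot before a nonterminal B, add B -> .γ for every B-production
Closure: [S' -> .S, S -> .SA, S -> .c]


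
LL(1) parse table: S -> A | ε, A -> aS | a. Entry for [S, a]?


For [S, a]: 'a' ∈ FIRST(A)
Entry: S -> A
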